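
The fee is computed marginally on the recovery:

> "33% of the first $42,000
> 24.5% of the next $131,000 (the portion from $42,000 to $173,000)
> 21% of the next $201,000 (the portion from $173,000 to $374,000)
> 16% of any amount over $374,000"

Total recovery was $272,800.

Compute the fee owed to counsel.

First $42,000 at 33% = $13,860.00
Next $131,000 at 24.5% = $32,095.00
Remaining $99,800 at 21% = $20,958.00
Fee: $13,860.00 + $32,095.00 + $20,958.00 = $66,913.00

$66,913.00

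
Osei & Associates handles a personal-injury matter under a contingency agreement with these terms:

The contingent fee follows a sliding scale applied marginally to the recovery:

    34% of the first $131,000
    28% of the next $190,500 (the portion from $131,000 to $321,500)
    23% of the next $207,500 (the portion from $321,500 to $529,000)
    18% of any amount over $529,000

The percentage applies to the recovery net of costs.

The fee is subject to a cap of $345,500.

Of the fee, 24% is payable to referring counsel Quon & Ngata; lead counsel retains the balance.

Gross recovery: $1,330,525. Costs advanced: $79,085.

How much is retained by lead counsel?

$209,489.59

Fee base (net of costs): $1,330,525 − $79,085 = $1,251,440
First $131,000 at 34% = $44,540.00
Next $190,500 at 28% = $53,340.00
Next $207,500 at 23% = $47,725.00
Remaining $722,440 at 18% = $130,039.20
Fee: $44,540.00 + $53,340.00 + $47,725.00 + $130,039.20 = $275,644.20
$275,644.20 is under the $345,500 cap.
Referral share: 24% of $275,644.20 = $66,154.61; lead counsel retains $275,644.20 − $66,154.61 = $209,489.59.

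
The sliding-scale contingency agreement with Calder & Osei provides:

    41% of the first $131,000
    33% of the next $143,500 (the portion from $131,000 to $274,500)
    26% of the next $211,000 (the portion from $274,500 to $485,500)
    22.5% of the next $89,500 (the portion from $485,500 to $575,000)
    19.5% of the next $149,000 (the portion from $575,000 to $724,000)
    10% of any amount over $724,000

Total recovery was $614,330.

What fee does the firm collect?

$183,731.85

First $131,000 at 41% = $53,710.00
Next $143,500 at 33% = $47,355.00
Next $211,000 at 26% = $54,860.00
Next $89,500 at 22.5% = $20,137.50
Remaining $39,330 at 19.5% = $7,669.35
Fee: $53,710.00 + $47,355.00 + $54,860.00 + $20,137.50 + $7,669.35 = $183,731.85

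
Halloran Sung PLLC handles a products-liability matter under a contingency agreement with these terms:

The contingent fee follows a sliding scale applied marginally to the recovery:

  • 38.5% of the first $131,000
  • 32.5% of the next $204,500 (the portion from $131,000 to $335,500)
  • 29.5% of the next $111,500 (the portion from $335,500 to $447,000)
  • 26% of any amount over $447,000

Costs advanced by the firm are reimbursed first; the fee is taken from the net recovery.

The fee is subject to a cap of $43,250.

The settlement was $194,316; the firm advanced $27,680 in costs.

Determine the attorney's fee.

Fee base (net of costs): $194,316 − $27,680 = $166,636
First $131,000 at 38.5% = $50,435.00
Remaining $35,636 at 32.5% = $11,581.70
Fee: $50,435.00 + $11,581.70 = $62,016.70
$62,016.70 exceeds the $43,250 cap, so the fee is capped at $43,250.00.

$43,250.00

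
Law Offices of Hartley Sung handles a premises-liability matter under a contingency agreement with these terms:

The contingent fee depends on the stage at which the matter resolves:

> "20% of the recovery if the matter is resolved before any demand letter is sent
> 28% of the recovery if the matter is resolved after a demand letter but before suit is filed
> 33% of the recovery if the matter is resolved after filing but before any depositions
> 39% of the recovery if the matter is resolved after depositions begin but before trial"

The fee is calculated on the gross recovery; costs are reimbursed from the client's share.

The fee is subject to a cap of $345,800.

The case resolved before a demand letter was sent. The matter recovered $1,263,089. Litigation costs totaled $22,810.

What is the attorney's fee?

$252,617.80

Fee base is the gross recovery, $1,263,089; costs are reimbursed separately.
The matter resolved before a demand letter was sent, so the 20% rate applies.
$1,263,089 × 20% = $252,617.80
$252,617.80 is under the $345,800 cap.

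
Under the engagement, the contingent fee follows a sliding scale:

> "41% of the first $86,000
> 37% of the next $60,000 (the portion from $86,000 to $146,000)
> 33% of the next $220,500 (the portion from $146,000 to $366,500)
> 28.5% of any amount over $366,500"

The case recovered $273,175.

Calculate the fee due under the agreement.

First $86,000 at 41% = $35,260.00
Next $60,000 at 37% = $22,200.00
Remaining $127,175 at 33% = $41,967.75
Fee: $35,260.00 + $22,200.00 + $41,967.75 = $99,427.75

$99,427.75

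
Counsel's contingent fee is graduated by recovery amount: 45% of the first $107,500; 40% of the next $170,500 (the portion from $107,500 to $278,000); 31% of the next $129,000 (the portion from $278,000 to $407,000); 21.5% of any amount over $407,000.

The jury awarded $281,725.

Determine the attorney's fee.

First $107,500 at 45% = $48,375.00
Next $170,500 at 40% = $68,200.00
Remaining $3,725 at 31% = $1,154.75
Fee: $48,375.00 + $68,200.00 + $1,154.75 = $117,729.75

$117,729.75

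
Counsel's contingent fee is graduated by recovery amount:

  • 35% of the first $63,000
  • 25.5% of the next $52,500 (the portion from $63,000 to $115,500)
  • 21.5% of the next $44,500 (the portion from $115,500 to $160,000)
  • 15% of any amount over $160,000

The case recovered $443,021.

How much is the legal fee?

$87,458.15

First $63,000 at 35% = $22,050.00
Next $52,500 at 25.5% = $13,387.50
Next $44,500 at 21.5% = $9,567.50
Remaining $283,021 at 15% = $42,453.15
Fee: $22,050.00 + $13,387.50 + $9,567.50 + $42,453.15 = $87,458.15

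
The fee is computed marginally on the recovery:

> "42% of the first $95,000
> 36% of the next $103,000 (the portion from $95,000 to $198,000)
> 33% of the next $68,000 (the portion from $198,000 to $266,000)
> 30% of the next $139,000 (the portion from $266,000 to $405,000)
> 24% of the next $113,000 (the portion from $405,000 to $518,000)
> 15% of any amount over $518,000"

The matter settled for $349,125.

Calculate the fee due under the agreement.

$124,357.50

First $95,000 at 42% = $39,900.00
Next $103,000 at 36% = $37,080.00
Next $68,000 at 33% = $22,440.00
Remaining $83,125 at 30% = $24,937.50
Fee: $39,900.00 + $37,080.00 + $22,440.00 + $24,937.50 = $124,357.50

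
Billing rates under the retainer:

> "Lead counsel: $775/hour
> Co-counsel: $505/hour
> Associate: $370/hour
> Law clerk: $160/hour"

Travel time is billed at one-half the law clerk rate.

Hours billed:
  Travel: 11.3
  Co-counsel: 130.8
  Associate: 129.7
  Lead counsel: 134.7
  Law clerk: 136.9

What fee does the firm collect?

$241,243.50

Lead counsel: 134.7 × $775 = $104,392.50
Co-counsel: 130.8 × $505 = $66,054.00
Associate: 129.7 × $370 = $47,989.00
Law clerk: 136.9 × $160 = $21,904.00
Subtotal: $104,392.50 + $66,054.00 + $47,989.00 + $21,904.00 = $240,339.50
Travel: 11.3 × ($160 ÷ 2) = 11.3 × $80.00 = $904.00
Total: $240,339.50 + $904.00 = $241,243.50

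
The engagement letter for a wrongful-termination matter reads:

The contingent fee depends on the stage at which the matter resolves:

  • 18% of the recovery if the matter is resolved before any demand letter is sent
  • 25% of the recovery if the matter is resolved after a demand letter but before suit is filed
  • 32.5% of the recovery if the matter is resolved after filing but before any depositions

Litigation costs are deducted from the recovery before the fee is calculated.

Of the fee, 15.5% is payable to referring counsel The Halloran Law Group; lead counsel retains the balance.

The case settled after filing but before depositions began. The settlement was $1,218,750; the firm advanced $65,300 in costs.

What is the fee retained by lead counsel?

Fee base (net of costs): $1,218,750 − $65,300 = $1,153,450
The matter settled after filing but before depositions began, so the 32.5% rate applies.
$1,153,450 × 32.5% = $374,871.25
Referral share: 15.5% of $374,871.25 = $58,105.04; lead counsel retains $374,871.25 − $58,105.04 = $316,766.21.

$316,766.21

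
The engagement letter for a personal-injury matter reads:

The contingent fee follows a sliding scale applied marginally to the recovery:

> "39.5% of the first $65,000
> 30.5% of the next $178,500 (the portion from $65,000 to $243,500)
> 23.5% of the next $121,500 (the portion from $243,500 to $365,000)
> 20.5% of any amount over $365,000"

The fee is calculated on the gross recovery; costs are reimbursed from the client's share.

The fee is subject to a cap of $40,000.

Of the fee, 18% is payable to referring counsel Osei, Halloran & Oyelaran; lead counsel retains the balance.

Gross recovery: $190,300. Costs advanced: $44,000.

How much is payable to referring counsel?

Fee base is the gross recovery, $190,300; costs are reimbursed separately.
First $65,000 at 39.5% = $25,675.00
Remaining $125,300 at 30.5% = $38,216.50
Fee: $25,675.00 + $38,216.50 = $63,891.50
$63,891.50 exceeds the $40,000 cap, so the fee is capped at $40,000.00.
Referral share: 18% of $40,000.00 = $7,200.00; lead counsel retains $40,000.00 − $7,200.00 = $32,800.00.

$7,200.00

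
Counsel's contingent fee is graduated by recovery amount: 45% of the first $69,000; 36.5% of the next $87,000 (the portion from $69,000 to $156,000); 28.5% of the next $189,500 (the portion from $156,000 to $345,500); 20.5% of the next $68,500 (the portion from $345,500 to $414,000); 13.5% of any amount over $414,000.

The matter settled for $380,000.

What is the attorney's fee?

First $69,000 at 45% = $31,050.00
Next $87,000 at 36.5% = $31,755.00
Next $189,500 at 28.5% = $54,007.50
Remaining $34,500 at 20.5% = $7,072.50
Fee: $31,050.00 + $31,755.00 + $54,007.50 + $7,072.50 = $123,885.00

$123,885.00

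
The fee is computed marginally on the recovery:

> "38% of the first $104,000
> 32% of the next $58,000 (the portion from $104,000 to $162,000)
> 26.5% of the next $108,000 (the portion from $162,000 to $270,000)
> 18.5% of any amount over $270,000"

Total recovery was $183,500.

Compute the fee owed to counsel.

$63,777.50

First $104,000 at 38% = $39,520.00
Next $58,000 at 32% = $18,560.00
Remaining $21,500 at 26.5% = $5,697.50
Fee: $39,520.00 + $18,560.00 + $5,697.50 = $63,777.50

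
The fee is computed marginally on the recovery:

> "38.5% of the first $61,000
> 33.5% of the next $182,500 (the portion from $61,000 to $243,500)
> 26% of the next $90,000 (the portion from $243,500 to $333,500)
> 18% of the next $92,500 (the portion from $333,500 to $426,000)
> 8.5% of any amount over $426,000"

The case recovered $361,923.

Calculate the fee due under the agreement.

First $61,000 at 38.5% = $23,485.00
Next $182,500 at 33.5% = $61,137.50
Next $90,000 at 26% = $23,400.00
Remaining $28,423 at 18% = $5,116.14
Fee: $23,485.00 + $61,137.50 + $23,400.00 + $5,116.14 = $113,138.64

$113,138.64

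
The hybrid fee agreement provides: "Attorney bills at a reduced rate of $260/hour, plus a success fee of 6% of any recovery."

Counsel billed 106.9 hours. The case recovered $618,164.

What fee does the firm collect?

Hourly: 106.9 × $260 = $27,794.00
Success fee: 6% of $618,164 = $37,089.84
Total: $27,794.00 + $37,089.84 = $64,883.84

$64,883.84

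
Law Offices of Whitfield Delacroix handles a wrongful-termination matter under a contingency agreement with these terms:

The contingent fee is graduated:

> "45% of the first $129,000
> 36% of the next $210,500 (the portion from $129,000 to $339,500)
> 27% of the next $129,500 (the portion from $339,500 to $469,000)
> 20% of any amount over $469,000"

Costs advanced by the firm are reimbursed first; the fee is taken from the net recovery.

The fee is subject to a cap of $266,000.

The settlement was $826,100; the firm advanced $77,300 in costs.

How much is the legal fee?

$224,755.00

Fee base (net of costs): $826,100 − $77,300 = $748,800
First $129,000 at 45% = $58,050.00
Next $210,500 at 36% = $75,780.00
Next $129,500 at 27% = $34,965.00
Remaining $279,800 at 20% = $55,960.00
Fee: $58,050.00 + $75,780.00 + $34,965.00 + $55,960.00 = $224,755.00
$224,755.00 is under the $266,000 cap.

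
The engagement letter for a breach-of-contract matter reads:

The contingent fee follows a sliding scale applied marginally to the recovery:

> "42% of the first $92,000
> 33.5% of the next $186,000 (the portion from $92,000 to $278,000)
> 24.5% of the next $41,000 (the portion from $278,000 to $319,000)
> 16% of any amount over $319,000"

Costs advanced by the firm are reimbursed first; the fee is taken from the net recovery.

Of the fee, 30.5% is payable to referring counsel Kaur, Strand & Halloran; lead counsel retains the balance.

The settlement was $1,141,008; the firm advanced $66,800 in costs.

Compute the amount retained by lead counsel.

Fee base (net of costs): $1,141,008 − $66,800 = $1,074,208
First $92,000 at 42% = $38,640.00
Next $186,000 at 33.5% = $62,310.00
Next $41,000 at 24.5% = $10,045.00
Remaining $755,208 at 16% = $120,833.28
Fee: $38,640.00 + $62,310.00 + $10,045.00 + $120,833.28 = $231,828.28
Referral share: 30.5% of $231,828.28 = $70,707.63; lead counsel retains $231,828.28 − $70,707.63 = $161,120.65.

$161,120.65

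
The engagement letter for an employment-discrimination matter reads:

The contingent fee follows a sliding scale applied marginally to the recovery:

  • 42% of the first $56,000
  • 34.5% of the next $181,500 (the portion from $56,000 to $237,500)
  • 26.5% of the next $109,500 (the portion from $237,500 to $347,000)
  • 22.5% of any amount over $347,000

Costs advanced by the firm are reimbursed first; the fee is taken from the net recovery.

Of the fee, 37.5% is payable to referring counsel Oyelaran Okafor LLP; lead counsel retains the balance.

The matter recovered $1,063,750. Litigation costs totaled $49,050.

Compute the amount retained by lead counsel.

$165,867.19

Fee base (net of costs): $1,063,750 − $49,050 = $1,014,700
First $56,000 at 42% = $23,520.00
Next $181,500 at 34.5% = $62,617.50
Next $109,500 at 26.5% = $29,017.50
Remaining $667,700 at 22.5% = $150,232.50
Fee: $23,520.00 + $62,617.50 + $29,017.50 + $150,232.50 = $265,387.50
Referral share: 37.5% of $265,387.50 = $99,520.31; lead counsel retains $265,387.50 − $99,520.31 = $165,867.19.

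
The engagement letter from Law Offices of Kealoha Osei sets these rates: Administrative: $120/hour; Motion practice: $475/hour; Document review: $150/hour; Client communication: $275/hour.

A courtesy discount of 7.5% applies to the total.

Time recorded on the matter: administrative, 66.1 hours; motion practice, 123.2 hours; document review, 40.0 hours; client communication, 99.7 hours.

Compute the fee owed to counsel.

$92,379.29

Administrative: 66.1 × $120 = $7,932.00
Motion practice: 123.2 × $475 = $58,520.00
Document review: 40.0 × $150 = $6,000.00
Client communication: 99.7 × $275 = $27,417.50
Subtotal: $99,869.50
Less 7.5% discount: −$7,490.21
Total: $99,869.50 − $7,490.21 = $92,379.29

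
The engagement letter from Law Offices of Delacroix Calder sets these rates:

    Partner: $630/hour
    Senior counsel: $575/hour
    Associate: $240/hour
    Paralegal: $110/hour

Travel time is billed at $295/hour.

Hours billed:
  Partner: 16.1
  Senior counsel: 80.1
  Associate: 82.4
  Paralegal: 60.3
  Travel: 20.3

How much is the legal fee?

Partner: 16.1 × $630 = $10,143.00
Senior counsel: 80.1 × $575 = $46,057.50
Associate: 82.4 × $240 = $19,776.00
Paralegal: 60.3 × $110 = $6,633.00
Subtotal: $10,143.00 + $46,057.50 + $19,776.00 + $6,633.00 = $82,609.50
Travel: 20.3 × $295 = $5,988.50
Total: $82,609.50 + $5,988.50 = $88,598.00

$88,598.00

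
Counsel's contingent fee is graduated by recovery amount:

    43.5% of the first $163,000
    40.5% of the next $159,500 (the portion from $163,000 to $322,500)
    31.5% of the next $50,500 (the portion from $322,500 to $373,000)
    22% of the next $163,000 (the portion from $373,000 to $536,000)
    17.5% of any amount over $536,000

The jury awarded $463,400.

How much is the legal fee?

First $163,000 at 43.5% = $70,905.00
Next $159,500 at 40.5% = $64,597.50
Next $50,500 at 31.5% = $15,907.50
Remaining $90,400 at 22% = $19,888.00
Fee: $70,905.00 + $64,597.50 + $15,907.50 + $19,888.00 = $171,298.00

$171,298.00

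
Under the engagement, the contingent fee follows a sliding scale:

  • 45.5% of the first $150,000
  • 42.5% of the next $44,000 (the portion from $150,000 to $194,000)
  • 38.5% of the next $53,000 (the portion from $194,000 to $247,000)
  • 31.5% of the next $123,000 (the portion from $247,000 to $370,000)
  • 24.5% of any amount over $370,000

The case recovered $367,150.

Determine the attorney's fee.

$145,202.25

First $150,000 at 45.5% = $68,250.00
Next $44,000 at 42.5% = $18,700.00
Next $53,000 at 38.5% = $20,405.00
Remaining $120,150 at 31.5% = $37,847.25
Fee: $68,250.00 + $18,700.00 + $20,405.00 + $37,847.25 = $145,202.25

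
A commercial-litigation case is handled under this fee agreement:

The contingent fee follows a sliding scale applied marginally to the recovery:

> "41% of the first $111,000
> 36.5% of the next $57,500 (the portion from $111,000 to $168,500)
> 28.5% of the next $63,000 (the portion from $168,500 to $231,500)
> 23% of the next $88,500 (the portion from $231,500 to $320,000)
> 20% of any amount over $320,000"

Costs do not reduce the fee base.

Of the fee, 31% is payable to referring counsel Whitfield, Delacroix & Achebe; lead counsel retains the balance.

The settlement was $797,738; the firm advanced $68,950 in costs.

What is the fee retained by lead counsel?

Fee base is the gross recovery, $797,738; costs are reimbursed separately.
First $111,000 at 41% = $45,510.00
Next $57,500 at 36.5% = $20,987.50
Next $63,000 at 28.5% = $17,955.00
Next $88,500 at 23% = $20,355.00
Remaining $477,738 at 20% = $95,547.60
Fee: $45,510.00 + $20,987.50 + $17,955.00 + $20,355.00 + $95,547.60 = $200,355.10
Referral share: 31% of $200,355.10 = $62,110.08; lead counsel retains $200,355.10 − $62,110.08 = $138,245.02.

$138,245.02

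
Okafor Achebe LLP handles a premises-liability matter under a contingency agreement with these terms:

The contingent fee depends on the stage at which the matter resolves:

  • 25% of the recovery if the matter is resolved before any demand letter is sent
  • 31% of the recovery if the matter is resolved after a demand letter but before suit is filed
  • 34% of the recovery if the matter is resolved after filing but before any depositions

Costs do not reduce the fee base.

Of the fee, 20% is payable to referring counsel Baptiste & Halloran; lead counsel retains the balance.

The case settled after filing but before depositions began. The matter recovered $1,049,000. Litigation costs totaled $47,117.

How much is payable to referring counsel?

$71,332.00

Fee base is the gross recovery, $1,049,000; costs are reimbursed separately.
The matter settled after filing but before depositions began, so the 34% rate applies.
$1,049,000 × 34% = $356,660.00
Referral share: 20% of $356,660.00 = $71,332.00; lead counsel retains $356,660.00 − $71,332.00 = $285,328.00.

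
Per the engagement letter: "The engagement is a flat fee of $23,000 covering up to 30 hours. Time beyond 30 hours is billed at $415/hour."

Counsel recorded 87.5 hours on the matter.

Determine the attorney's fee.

Flat fee: $23,000.00
Excess hours: 87.5 − 30 = 57.5
Overrun: 57.5 × $415 = $23,862.50
Total: $23,000.00 + $23,862.50 = $46,862.50

$46,862.50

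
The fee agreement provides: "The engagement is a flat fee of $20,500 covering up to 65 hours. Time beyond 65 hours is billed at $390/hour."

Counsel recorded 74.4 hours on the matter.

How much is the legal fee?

Flat fee: $20,500.00
Excess hours: 74.4 − 65 = 9.4
Overrun: 9.4 × $390 = $3,666.00
Total: $20,500.00 + $3,666.00 = $24,166.00

$24,166.00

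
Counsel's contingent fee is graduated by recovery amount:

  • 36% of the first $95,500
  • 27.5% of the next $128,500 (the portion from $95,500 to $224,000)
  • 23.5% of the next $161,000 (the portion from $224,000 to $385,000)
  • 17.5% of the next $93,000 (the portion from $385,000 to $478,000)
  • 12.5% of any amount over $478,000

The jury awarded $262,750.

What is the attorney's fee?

First $95,500 at 36% = $34,380.00
Next $128,500 at 27.5% = $35,337.50
Remaining $38,750 at 23.5% = $9,106.25
Fee: $34,380.00 + $35,337.50 + $9,106.25 = $78,823.75

$78,823.75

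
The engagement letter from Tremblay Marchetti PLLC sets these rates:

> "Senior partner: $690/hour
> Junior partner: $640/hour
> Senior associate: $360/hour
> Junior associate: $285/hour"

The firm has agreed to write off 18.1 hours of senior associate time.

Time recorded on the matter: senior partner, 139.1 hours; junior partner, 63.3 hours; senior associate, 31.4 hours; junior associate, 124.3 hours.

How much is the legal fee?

$176,704.50

Senior partner: 139.1 × $690 = $95,979.00
Junior partner: 63.3 × $640 = $40,512.00
Senior associate: 31.4 × $360 = $11,304.00
Junior associate: 124.3 × $285 = $35,425.50
Subtotal: $183,220.50
Write-off: 18.1 × $360 = $6,516.00
Total: $183,220.50 − $6,516.00 = $176,704.50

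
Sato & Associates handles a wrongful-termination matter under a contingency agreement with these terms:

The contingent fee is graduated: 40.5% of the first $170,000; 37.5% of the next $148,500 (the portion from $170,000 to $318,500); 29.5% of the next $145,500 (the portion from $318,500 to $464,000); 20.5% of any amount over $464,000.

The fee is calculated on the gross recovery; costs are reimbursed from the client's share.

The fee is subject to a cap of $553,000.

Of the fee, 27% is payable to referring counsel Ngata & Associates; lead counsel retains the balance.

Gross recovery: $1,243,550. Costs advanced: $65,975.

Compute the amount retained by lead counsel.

$238,905.46

Fee base is the gross recovery, $1,243,550; costs are reimbursed separately.
First $170,000 at 40.5% = $68,850.00
Next $148,500 at 37.5% = $55,687.50
Next $145,500 at 29.5% = $42,922.50
Remaining $779,550 at 20.5% = $159,807.75
Fee: $68,850.00 + $55,687.50 + $42,922.50 + $159,807.75 = $327,267.75
$327,267.75 is under the $553,000 cap.
Referral share: 27% of $327,267.75 = $88,362.29; lead counsel retains $327,267.75 − $88,362.29 = $238,905.46.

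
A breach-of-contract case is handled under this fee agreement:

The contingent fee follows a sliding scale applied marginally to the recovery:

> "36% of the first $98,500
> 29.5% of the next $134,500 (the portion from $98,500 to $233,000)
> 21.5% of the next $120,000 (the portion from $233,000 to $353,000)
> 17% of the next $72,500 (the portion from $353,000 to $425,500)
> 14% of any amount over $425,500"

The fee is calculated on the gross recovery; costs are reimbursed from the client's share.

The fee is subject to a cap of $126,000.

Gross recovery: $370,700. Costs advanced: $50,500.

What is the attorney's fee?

Fee base is the gross recovery, $370,700; costs are reimbursed separately.
First $98,500 at 36% = $35,460.00
Next $134,500 at 29.5% = $39,677.50
Next $120,000 at 21.5% = $25,800.00
Remaining $17,700 at 17% = $3,009.00
Fee: $35,460.00 + $39,677.50 + $25,800.00 + $3,009.00 = $103,946.50
$103,946.50 is under the $126,000 cap.

$103,946.50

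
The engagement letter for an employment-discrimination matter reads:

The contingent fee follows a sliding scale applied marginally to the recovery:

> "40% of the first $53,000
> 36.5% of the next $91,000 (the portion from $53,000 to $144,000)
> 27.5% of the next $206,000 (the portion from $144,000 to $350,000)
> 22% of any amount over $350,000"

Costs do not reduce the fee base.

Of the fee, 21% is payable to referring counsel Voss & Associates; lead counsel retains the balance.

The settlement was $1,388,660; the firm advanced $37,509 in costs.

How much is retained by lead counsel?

$268,260.46

Fee base is the gross recovery, $1,388,660; costs are reimbursed separately.
First $53,000 at 40% = $21,200.00
Next $91,000 at 36.5% = $33,215.00
Next $206,000 at 27.5% = $56,650.00
Remaining $1,038,660 at 22% = $228,505.20
Fee: $21,200.00 + $33,215.00 + $56,650.00 + $228,505.20 = $339,570.20
Referral share: 21% of $339,570.20 = $71,309.74; lead counsel retains $339,570.20 − $71,309.74 = $268,260.46.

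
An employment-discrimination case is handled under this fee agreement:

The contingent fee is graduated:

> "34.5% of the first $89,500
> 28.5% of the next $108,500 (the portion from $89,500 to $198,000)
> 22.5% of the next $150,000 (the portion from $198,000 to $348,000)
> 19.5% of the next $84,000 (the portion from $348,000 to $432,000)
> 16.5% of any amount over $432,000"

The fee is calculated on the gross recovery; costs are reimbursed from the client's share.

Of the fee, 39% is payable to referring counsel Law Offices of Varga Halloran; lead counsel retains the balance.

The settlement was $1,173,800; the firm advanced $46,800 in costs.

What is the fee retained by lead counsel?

Fee base is the gross recovery, $1,173,800; costs are reimbursed separately.
First $89,500 at 34.5% = $30,877.50
Next $108,500 at 28.5% = $30,922.50
Next $150,000 at 22.5% = $33,750.00
Next $84,000 at 19.5% = $16,380.00
Remaining $741,800 at 16.5% = $122,397.00
Fee: $30,877.50 + $30,922.50 + $33,750.00 + $16,380.00 + $122,397.00 = $234,327.00
Referral share: 39% of $234,327.00 = $91,387.53; lead counsel retains $234,327.00 − $91,387.53 = $142,939.47.

$142,939.47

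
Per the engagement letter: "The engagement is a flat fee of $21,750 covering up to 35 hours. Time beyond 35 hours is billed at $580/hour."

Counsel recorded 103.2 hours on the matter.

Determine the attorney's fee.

Flat fee: $21,750.00
Excess hours: 103.2 − 35 = 68.2
Overrun: 68.2 × $580 = $39,556.00
Total: $21,750.00 + $39,556.00 = $61,306.00

$61,306.00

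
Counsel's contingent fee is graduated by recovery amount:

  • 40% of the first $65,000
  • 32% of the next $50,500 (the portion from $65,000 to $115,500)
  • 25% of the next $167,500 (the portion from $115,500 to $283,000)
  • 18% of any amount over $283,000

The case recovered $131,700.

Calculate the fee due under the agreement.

First $65,000 at 40% = $26,000.00
Next $50,500 at 32% = $16,160.00
Remaining $16,200 at 25% = $4,050.00
Fee: $26,000.00 + $16,160.00 + $4,050.00 = $46,210.00

$46,210.00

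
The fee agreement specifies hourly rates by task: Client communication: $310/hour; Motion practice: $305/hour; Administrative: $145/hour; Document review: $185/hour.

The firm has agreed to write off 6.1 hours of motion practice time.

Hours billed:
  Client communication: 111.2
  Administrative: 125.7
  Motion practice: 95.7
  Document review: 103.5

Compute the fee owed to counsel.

$99,174.00

Client communication: 111.2 × $310 = $34,472.00
Motion practice: 95.7 × $305 = $29,188.50
Administrative: 125.7 × $145 = $18,226.50
Document review: 103.5 × $185 = $19,147.50
Subtotal: $101,034.50
Write-off: 6.1 × $305 = $1,860.50
Total: $101,034.50 − $1,860.50 = $99,174.00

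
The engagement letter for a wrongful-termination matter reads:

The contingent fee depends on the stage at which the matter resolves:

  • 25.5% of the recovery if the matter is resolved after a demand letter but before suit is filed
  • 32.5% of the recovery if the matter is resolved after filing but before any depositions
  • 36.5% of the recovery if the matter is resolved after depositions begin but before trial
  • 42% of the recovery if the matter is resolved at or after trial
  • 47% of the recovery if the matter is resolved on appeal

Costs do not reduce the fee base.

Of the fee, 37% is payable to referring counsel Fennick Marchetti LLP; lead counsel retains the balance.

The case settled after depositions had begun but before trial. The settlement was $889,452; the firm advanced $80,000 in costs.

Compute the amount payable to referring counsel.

Fee base is the gross recovery, $889,452; costs are reimbursed separately.
The matter settled after depositions had begun but before trial, so the 36.5% rate applies.
$889,452 × 36.5% = $324,649.98
Referral share: 37% of $324,649.98 = $120,120.49; lead counsel retains $324,649.98 − $120,120.49 = $204,529.49.

$120,120.49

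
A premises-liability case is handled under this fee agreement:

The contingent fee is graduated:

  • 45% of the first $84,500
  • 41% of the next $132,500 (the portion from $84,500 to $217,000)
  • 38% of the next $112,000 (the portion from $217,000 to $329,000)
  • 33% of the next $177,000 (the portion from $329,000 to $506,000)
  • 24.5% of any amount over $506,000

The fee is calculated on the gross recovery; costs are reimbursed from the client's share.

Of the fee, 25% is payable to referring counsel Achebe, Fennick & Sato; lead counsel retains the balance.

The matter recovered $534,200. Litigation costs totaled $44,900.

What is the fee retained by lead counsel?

$150,171.75

Fee base is the gross recovery, $534,200; costs are reimbursed separately.
First $84,500 at 45% = $38,025.00
Next $132,500 at 41% = $54,325.00
Next $112,000 at 38% = $42,560.00
Next $177,000 at 33% = $58,410.00
Remaining $28,200 at 24.5% = $6,909.00
Fee: $38,025.00 + $54,325.00 + $42,560.00 + $58,410.00 + $6,909.00 = $200,229.00
Referral share: 25% of $200,229.00 = $50,057.25; lead counsel retains $200,229.00 − $50,057.25 = $150,171.75.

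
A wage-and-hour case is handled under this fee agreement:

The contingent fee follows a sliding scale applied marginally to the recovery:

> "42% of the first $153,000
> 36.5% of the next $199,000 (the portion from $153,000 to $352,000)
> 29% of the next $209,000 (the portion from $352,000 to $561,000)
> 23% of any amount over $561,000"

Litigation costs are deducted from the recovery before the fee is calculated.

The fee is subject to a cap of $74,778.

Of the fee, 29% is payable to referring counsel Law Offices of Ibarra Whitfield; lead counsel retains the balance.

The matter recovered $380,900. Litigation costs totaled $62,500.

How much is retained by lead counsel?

$53,092.38

Fee base (net of costs): $380,900 − $62,500 = $318,400
First $153,000 at 42% = $64,260.00
Remaining $165,400 at 36.5% = $60,371.00
Fee: $64,260.00 + $60,371.00 = $124,631.00
$124,631.00 exceeds the $74,778 cap, so the fee is capped at $74,778.00.
Referral share: 29% of $74,778.00 = $21,685.62; lead counsel retains $74,778.00 − $21,685.62 = $53,092.38.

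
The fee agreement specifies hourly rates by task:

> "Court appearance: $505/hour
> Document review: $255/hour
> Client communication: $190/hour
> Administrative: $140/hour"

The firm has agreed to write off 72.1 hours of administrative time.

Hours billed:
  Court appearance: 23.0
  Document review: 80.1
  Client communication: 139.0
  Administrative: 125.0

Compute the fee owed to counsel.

Court appearance: 23.0 × $505 = $11,615.00
Document review: 80.1 × $255 = $20,425.50
Client communication: 139.0 × $190 = $26,410.00
Administrative: 125.0 × $140 = $17,500.00
Subtotal: $75,950.50
Write-off: 72.1 × $140 = $10,094.00
Total: $75,950.50 − $10,094.00 = $65,856.50

$65,856.50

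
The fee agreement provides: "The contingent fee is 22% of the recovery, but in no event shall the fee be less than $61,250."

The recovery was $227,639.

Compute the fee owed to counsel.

$61,250.00

22% of $227,639 = $50,080.58
That is below the $61,250 minimum, so the minimum applies.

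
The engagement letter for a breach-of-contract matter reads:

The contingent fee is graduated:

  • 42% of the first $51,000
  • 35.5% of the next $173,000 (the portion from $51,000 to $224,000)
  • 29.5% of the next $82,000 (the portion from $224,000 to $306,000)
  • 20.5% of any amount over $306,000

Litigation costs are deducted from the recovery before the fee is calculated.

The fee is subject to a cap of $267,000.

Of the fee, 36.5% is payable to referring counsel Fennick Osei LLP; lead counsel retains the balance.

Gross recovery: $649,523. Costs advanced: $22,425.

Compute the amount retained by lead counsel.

$109,759.81

Fee base (net of costs): $649,523 − $22,425 = $627,098
First $51,000 at 42% = $21,420.00
Next $173,000 at 35.5% = $61,415.00
Next $82,000 at 29.5% = $24,190.00
Remaining $321,098 at 20.5% = $65,825.09
Fee: $21,420.00 + $61,415.00 + $24,190.00 + $65,825.09 = $172,850.09
$172,850.09 is under the $267,000 cap.
Referral share: 36.5% of $172,850.09 = $63,090.28; lead counsel retains $172,850.09 − $63,090.28 = $109,759.81.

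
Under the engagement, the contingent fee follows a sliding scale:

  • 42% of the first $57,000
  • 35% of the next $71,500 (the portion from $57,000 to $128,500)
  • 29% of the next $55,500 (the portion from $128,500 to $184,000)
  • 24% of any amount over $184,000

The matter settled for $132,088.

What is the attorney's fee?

First $57,000 at 42% = $23,940.00
Next $71,500 at 35% = $25,025.00
Remaining $3,588 at 29% = $1,040.52
Fee: $23,940.00 + $25,025.00 + $1,040.52 = $50,005.52

$50,005.52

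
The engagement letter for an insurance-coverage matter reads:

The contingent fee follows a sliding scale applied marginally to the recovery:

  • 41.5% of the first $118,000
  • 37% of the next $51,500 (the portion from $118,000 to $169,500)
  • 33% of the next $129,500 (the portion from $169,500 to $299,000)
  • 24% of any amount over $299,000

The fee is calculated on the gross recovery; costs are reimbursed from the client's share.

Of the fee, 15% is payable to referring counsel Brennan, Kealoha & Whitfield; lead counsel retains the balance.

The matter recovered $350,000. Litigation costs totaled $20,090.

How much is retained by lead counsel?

$104,550.00

Fee base is the gross recovery, $350,000; costs are reimbursed separately.
First $118,000 at 41.5% = $48,970.00
Next $51,500 at 37% = $19,055.00
Next $129,500 at 33% = $42,735.00
Remaining $51,000 at 24% = $12,240.00
Fee: $48,970.00 + $19,055.00 + $42,735.00 + $12,240.00 = $123,000.00
Referral share: 15% of $123,000.00 = $18,450.00; lead counsel retains $123,000.00 − $18,450.00 = $104,550.00.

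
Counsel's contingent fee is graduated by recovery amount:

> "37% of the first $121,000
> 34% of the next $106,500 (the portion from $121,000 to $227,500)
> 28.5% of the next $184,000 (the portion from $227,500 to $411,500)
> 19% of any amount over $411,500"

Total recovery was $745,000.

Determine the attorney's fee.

$196,785.00

First $121,000 at 37% = $44,770.00
Next $106,500 at 34% = $36,210.00
Next $184,000 at 28.5% = $52,440.00
Remaining $333,500 at 19% = $63,365.00
Fee: $44,770.00 + $36,210.00 + $52,440.00 + $63,365.00 = $196,785.00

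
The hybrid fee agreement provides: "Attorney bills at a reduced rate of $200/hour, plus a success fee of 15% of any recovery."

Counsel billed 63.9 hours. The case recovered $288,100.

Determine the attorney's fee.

$55,995.00

Hourly: 63.9 × $200 = $12,780.00
Success fee: 15% of $288,100 = $43,215.00
Total: $12,780.00 + $43,215.00 = $55,995.00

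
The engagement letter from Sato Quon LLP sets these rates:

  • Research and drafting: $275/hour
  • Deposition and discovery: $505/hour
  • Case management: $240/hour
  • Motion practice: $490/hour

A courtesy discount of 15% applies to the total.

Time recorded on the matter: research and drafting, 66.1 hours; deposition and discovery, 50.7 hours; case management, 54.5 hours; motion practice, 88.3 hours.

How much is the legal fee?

Research and drafting: 66.1 × $275 = $18,177.50
Deposition and discovery: 50.7 × $505 = $25,603.50
Case management: 54.5 × $240 = $13,080.00
Motion practice: 88.3 × $490 = $43,267.00
Subtotal: $100,128.00
Less 15% discount: −$15,019.20
Total: $100,128.00 − $15,019.20 = $85,108.80

$85,108.80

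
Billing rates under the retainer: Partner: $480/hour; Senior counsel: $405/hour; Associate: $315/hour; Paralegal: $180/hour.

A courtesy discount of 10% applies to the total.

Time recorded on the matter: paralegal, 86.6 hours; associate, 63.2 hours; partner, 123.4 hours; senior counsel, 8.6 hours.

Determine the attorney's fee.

$88,389.90

Partner: 123.4 × $480 = $59,232.00
Senior counsel: 8.6 × $405 = $3,483.00
Associate: 63.2 × $315 = $19,908.00
Paralegal: 86.6 × $180 = $15,588.00
Subtotal: $98,211.00
Less 10% discount: −$9,821.10
Total: $98,211.00 − $9,821.10 = $88,389.90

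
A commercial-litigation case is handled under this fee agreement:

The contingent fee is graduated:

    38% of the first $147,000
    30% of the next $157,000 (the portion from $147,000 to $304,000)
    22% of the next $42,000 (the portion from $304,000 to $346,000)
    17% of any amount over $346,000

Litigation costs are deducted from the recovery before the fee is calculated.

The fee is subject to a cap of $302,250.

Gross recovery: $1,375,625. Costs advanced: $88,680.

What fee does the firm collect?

$272,160.65

Fee base (net of costs): $1,375,625 − $88,680 = $1,286,945
First $147,000 at 38% = $55,860.00
Next $157,000 at 30% = $47,100.00
Next $42,000 at 22% = $9,240.00
Remaining $940,945 at 17% = $159,960.65
Fee: $55,860.00 + $47,100.00 + $9,240.00 + $159,960.65 = $272,160.65
$272,160.65 is under the $302,250 cap.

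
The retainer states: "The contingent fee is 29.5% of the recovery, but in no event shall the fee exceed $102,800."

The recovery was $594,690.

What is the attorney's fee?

29.5% of $594,690 = $175,433.55
That exceeds the $102,800 cap, so the fee is capped at $102,800.

$102,800.00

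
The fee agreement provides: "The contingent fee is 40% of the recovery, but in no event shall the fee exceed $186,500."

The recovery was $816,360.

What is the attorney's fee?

$186,500.00

40% of $816,360 = $326,544.00
That exceeds the $186,500 cap, so the fee is capped at $186,500.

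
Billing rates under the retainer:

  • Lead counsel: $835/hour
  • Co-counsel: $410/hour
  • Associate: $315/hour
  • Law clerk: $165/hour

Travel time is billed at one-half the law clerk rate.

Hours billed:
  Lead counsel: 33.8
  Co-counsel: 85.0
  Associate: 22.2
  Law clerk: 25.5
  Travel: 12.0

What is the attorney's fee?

$75,263.50

Lead counsel: 33.8 × $835 = $28,223.00
Co-counsel: 85.0 × $410 = $34,850.00
Associate: 22.2 × $315 = $6,993.00
Law clerk: 25.5 × $165 = $4,207.50
Subtotal: $28,223.00 + $34,850.00 + $6,993.00 + $4,207.50 = $74,273.50
Travel: 12.0 × ($165 ÷ 2) = 12.0 × $82.50 = $990.00
Total: $74,273.50 + $990.00 = $75,263.50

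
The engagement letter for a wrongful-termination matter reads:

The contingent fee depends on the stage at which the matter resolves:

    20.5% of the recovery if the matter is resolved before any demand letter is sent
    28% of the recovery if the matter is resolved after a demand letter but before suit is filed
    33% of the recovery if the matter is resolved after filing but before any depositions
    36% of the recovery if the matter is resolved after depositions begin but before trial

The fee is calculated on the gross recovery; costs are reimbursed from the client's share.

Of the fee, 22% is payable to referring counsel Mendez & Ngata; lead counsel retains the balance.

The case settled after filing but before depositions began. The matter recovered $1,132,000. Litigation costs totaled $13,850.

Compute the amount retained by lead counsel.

$291,376.80

Fee base is the gross recovery, $1,132,000; costs are reimbursed separately.
The matter settled after filing but before depositions began, so the 33% rate applies.
$1,132,000 × 33% = $373,560.00
Referral share: 22% of $373,560.00 = $82,183.20; lead counsel retains $373,560.00 − $82,183.20 = $291,376.80.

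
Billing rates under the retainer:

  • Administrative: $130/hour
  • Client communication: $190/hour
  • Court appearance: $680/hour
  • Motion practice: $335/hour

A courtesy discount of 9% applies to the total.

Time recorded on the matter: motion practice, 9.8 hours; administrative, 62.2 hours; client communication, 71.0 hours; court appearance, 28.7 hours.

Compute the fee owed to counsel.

$40,381.25

Administrative: 62.2 × $130 = $8,086.00
Client communication: 71.0 × $190 = $13,490.00
Court appearance: 28.7 × $680 = $19,516.00
Motion practice: 9.8 × $335 = $3,283.00
Subtotal: $44,375.00
Less 9% discount: −$3,993.75
Total: $44,375.00 − $3,993.75 = $40,381.25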